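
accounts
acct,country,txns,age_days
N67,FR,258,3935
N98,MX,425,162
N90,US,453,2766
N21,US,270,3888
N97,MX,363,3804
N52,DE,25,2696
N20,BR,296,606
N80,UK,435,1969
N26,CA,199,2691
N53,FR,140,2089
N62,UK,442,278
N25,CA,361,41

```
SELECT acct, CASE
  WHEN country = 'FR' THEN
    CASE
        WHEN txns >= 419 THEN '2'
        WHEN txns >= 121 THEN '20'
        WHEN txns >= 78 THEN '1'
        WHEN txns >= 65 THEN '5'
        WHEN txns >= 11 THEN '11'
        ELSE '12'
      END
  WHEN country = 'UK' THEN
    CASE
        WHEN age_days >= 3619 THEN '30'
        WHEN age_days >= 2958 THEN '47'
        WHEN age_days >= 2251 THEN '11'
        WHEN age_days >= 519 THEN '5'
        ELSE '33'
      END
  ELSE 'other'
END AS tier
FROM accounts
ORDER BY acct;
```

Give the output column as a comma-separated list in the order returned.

other, other, other, other, other, 20, 33, 20, 5, other, other, other

acct=N20: country='BR' → outer ELSE → other
acct=N21: country='US' → outer ELSE → other
acct=N25: country='CA' → outer ELSE → other
acct=N26: country='CA' → outer ELSE → other
acct=N52: country='DE' → outer ELSE → other
acct=N53: country='FR' → inner[txns >= 121] → 20
acct=N62: country='UK' → inner[ELSE] → 33
acct=N67: country='FR' → inner[txns >= 121] → 20
acct=N80: country='UK' → inner[age_days >= 519] → 5
acct=N90: country='US' → outer ELSE → other
acct=N97: country='MX' → outer ELSE → other
acct=N98: country='MX' → outer ELSE → other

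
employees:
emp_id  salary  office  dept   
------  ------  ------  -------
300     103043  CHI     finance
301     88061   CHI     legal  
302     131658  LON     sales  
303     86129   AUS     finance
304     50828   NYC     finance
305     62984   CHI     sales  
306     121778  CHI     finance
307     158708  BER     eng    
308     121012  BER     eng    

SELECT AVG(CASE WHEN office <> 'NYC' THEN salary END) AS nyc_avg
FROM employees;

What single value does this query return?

emp_id=300: ✓ → 103043
emp_id=301: ✓ → 88061
emp_id=302: ✓ → 131658
emp_id=303: ✓ → 86129
emp_id=304: ✗
emp_id=305: ✓ → 62984
emp_id=306: ✓ → 121778
emp_id=307: ✓ → 158708
emp_id=308: ✓ → 121012
nyc_avg = (103043 + 88061 + 131658 + 86129 + 62984 + 121778 + 158708 + 121012) / 8 = 109171.625

109171.625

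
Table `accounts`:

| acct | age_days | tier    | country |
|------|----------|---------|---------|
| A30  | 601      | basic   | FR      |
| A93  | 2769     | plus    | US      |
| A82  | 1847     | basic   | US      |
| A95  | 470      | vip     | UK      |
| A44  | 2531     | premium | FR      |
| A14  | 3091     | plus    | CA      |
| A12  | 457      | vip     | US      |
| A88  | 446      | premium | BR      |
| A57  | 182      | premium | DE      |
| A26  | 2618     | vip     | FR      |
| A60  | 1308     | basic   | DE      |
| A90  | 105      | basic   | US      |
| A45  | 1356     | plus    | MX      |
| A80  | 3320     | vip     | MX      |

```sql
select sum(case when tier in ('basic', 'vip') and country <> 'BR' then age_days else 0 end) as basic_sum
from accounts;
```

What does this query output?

acct=A30: ✓ → 601
acct=A93: ✗
acct=A82: ✓ → 1847
acct=A95: ✓ → 470
acct=A44: ✗
acct=A14: ✗
acct=A12: ✓ → 457
acct=A88: ✗
acct=A57: ✗
acct=A26: ✓ → 2618
acct=A60: ✓ → 1308
acct=A90: ✓ → 105
acct=A45: ✗
acct=A80: ✓ → 3320
basic_sum = 601 + 1847 + 470 + 457 + 2618 + 1308 + 105 + 3320 = 10726

10726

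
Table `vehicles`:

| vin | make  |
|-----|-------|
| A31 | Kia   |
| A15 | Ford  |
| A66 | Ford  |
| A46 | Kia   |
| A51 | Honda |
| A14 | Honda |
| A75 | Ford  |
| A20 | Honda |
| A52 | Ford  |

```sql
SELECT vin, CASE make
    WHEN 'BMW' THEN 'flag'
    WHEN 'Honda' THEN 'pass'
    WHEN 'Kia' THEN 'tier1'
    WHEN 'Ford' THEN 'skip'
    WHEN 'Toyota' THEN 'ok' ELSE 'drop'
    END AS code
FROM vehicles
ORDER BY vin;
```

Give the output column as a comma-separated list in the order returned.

vin=A14: make='Honda' → pass
vin=A15: make='Ford' → skip
vin=A20: make='Honda' → pass
vin=A31: make='Kia' → tier1
vin=A46: make='Kia' → tier1
vin=A51: make='Honda' → pass
vin=A52: make='Ford' → skip
vin=A66: make='Ford' → skip
vin=A75: make='Ford' → skip

pass, skip, pass, tier1, tier1, pass, skip, skip, skip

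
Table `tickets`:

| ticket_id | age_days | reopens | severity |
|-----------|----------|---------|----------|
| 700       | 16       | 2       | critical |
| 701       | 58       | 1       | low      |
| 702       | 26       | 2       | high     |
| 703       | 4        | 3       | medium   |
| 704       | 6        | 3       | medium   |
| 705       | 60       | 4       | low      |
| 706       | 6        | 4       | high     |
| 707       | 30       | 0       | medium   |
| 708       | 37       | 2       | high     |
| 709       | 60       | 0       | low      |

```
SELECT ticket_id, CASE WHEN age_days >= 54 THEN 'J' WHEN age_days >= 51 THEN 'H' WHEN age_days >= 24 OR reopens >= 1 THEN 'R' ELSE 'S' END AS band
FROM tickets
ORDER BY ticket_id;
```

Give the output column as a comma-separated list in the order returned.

ticket_id=700: age_days >= 24 OR reopens >= 1 → R
ticket_id=701: age_days >= 54 → J
ticket_id=702: age_days >= 24 OR reopens >= 1 → R
ticket_id=703: age_days >= 24 OR reopens >= 1 → R
ticket_id=704: age_days >= 24 OR reopens >= 1 → R
ticket_id=705: age_days >= 54 → J
ticket_id=706: age_days >= 24 OR reopens >= 1 → R
ticket_id=707: age_days >= 24 OR reopens >= 1 → R
ticket_id=708: age_days >= 24 OR reopens >= 1 → R
ticket_id=709: age_days >= 54 → J

R, J, R, R, R, J, R, R, R, J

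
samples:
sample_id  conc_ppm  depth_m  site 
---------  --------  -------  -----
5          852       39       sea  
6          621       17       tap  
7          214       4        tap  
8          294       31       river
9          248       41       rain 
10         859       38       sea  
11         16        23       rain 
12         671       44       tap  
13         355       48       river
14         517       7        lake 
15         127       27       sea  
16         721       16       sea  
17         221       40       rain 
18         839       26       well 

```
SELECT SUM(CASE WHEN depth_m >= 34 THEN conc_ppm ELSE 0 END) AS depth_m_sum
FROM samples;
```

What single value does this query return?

sample_id=5: ✓ → 852
sample_id=6: ✗
sample_id=7: ✗
sample_id=8: ✗
sample_id=9: ✓ → 248
sample_id=10: ✓ → 859
sample_id=11: ✗
sample_id=12: ✓ → 671
sample_id=13: ✓ → 355
sample_id=14: ✗
sample_id=15: ✗
sample_id=16: ✗
sample_id=17: ✓ → 221
sample_id=18: ✗
depth_m_sum = 852 + 248 + 859 + 671 + 355 + 221 = 3206

3206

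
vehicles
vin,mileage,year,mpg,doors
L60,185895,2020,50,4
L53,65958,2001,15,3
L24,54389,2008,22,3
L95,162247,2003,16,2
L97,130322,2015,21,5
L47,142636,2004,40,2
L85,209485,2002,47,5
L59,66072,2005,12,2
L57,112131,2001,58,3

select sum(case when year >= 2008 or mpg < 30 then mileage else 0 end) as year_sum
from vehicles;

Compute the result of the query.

664883

vin=L60: ✓ → 185895
vin=L53: ✓ → 65958
vin=L24: ✓ → 54389
vin=L95: ✓ → 162247
vin=L97: ✓ → 130322
vin=L47: ✗
vin=L85: ✗
vin=L59: ✓ → 66072
vin=L57: ✗
year_sum = 185895 + 65958 + 54389 + 162247 + 130322 + 66072 = 664883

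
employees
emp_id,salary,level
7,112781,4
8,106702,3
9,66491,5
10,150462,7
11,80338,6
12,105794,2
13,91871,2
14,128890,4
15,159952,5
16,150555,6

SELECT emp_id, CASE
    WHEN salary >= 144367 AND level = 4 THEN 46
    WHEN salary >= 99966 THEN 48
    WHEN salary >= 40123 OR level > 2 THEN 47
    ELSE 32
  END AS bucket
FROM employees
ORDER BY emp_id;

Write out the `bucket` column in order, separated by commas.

emp_id=7: salary >= 99966 → 48
emp_id=8: salary >= 99966 → 48
emp_id=9: salary >= 40123 OR level > 2 → 47
emp_id=10: salary >= 99966 → 48
emp_id=11: salary >= 40123 OR level > 2 → 47
emp_id=12: salary >= 99966 → 48
emp_id=13: salary >= 40123 OR level > 2 → 47
emp_id=14: salary >= 99966 → 48
emp_id=15: salary >= 99966 → 48
emp_id=16: salary >= 99966 → 48

48, 48, 47, 48, 47, 48, 47, 48, 48, 48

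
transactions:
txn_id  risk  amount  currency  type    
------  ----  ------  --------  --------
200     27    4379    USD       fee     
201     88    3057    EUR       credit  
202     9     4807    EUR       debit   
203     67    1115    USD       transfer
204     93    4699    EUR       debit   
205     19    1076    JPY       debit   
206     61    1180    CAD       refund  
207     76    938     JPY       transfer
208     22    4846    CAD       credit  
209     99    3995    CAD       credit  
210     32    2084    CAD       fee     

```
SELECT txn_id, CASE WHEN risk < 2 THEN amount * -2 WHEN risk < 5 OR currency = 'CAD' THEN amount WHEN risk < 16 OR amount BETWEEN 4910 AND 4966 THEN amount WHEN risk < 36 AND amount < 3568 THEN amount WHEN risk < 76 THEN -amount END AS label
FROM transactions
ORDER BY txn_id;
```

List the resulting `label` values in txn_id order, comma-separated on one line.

txn_id=200: risk < 76 → -4379
txn_id=201: (no match → NULL) → NULL
txn_id=202: risk < 16 OR amount BETWEEN 4910 AND 4966 → 4807
txn_id=203: risk < 76 → -1115
txn_id=204: (no match → NULL) → NULL
txn_id=205: risk < 36 AND amount < 3568 → 1076
txn_id=206: risk < 5 OR currency = 'CAD' → 1180
txn_id=207: (no match → NULL) → NULL
txn_id=208: risk < 5 OR currency = 'CAD' → 4846
txn_id=209: risk < 5 OR currency = 'CAD' → 3995
txn_id=210: risk < 5 OR currency = 'CAD' → 2084

-4379, NULL, 4807, -1115, NULL, 1076, 1180, NULL, 4846, 3995, 2084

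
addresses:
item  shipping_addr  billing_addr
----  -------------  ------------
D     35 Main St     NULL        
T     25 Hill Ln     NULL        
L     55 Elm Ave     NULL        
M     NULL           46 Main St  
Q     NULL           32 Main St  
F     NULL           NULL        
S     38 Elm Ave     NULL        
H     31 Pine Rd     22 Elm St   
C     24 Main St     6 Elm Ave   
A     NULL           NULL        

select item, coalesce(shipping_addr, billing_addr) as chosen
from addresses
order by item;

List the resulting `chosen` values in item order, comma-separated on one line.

NULL, 24 Main St, 35 Main St, NULL, 31 Pine Rd, 55 Elm Ave, 46 Main St, 32 Main St, 38 Elm Ave, 25 Hill Ln

item=A: shipping_addr=NULL, billing_addr=NULL (all NULL) → NULL
item=C: shipping_addr=24 Main St → 24 Main St
item=D: shipping_addr=35 Main St → 35 Main St
item=F: shipping_addr=NULL, billing_addr=NULL (all NULL) → NULL
item=H: shipping_addr=31 Pine Rd → 31 Pine Rd
item=L: shipping_addr=55 Elm Ave → 55 Elm Ave
item=M: shipping_addr=NULL, billing_addr=46 Main St → 46 Main St
item=Q: shipping_addr=NULL, billing_addr=32 Main St → 32 Main St
item=S: shipping_addr=38 Elm Ave → 38 Elm Ave
item=T: shipping_addr=25 Hill Ln → 25 Hill Ln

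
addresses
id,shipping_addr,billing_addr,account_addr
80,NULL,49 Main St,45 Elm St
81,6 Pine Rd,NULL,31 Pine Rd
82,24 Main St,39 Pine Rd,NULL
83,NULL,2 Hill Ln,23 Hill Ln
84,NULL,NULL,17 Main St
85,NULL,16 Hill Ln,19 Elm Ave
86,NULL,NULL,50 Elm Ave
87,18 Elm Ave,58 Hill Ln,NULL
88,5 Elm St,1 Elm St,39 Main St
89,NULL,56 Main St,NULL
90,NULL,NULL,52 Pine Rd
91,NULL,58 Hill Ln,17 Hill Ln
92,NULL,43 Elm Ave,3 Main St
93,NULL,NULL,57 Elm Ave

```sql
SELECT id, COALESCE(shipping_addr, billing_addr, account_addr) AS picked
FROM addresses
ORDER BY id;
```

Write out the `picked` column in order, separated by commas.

49 Main St, 6 Pine Rd, 24 Main St, 2 Hill Ln, 17 Main St, 16 Hill Ln, 50 Elm Ave, 18 Elm Ave, 5 Elm St, 56 Main St, 52 Pine Rd, 58 Hill Ln, 43 Elm Ave, 57 Elm Ave

id=80: shipping_addr=NULL, billing_addr=49 Main St → 49 Main St
id=81: shipping_addr=6 Pine Rd → 6 Pine Rd
id=82: shipping_addr=24 Main St → 24 Main St
id=83: shipping_addr=NULL, billing_addr=2 Hill Ln → 2 Hill Ln
id=84: shipping_addr=NULL, billing_addr=NULL, account_addr=17 Main St → 17 Main St
id=85: shipping_addr=NULL, billing_addr=16 Hill Ln → 16 Hill Ln
id=86: shipping_addr=NULL, billing_addr=NULL, account_addr=50 Elm Ave → 50 Elm Ave
id=87: shipping_addr=18 Elm Ave → 18 Elm Ave
id=88: shipping_addr=5 Elm St → 5 Elm St
id=89: shipping_addr=NULL, billing_addr=56 Main St → 56 Main St
id=90: shipping_addr=NULL, billing_addr=NULL, account_addr=52 Pine Rd → 52 Pine Rd
id=91: shipping_addr=NULL, billing_addr=58 Hill Ln → 58 Hill Ln
id=92: shipping_addr=NULL, billing_addr=43 Elm Ave → 43 Elm Ave
id=93: shipping_addr=NULL, billing_addr=NULL, account_addr=57 Elm Ave → 57 Elm Ave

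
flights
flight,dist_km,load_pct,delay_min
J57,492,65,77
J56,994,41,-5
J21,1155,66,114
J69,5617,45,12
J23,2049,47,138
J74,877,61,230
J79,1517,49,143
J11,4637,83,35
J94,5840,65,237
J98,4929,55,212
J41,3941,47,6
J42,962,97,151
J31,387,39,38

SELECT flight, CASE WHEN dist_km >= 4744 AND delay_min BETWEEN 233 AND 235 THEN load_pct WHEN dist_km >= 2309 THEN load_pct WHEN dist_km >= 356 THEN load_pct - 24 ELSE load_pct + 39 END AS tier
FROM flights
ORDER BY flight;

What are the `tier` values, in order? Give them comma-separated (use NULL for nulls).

83, 42, 23, 15, 47, 73, 17, 41, 45, 37, 25, 65, 55

flight=J11: dist_km >= 2309 → 83
flight=J21: dist_km >= 356 → 42
flight=J23: dist_km >= 356 → 23
flight=J31: dist_km >= 356 → 15
flight=J41: dist_km >= 2309 → 47
flight=J42: dist_km >= 356 → 73
flight=J56: dist_km >= 356 → 17
flight=J57: dist_km >= 356 → 41
flight=J69: dist_km >= 2309 → 45
flight=J74: dist_km >= 356 → 37
flight=J79: dist_km >= 356 → 25
flight=J94: dist_km >= 2309 → 65
flight=J98: dist_km >= 2309 → 55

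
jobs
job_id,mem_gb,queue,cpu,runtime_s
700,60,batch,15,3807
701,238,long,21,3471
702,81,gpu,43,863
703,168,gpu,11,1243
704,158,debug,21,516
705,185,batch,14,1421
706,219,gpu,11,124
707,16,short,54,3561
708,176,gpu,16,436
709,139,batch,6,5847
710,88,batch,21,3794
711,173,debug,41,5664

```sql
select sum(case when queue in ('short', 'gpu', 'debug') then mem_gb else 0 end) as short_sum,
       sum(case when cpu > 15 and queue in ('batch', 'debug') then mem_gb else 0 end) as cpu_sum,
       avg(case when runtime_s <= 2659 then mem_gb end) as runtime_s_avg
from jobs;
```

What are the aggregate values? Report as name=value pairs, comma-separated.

short_sum=991, cpu_sum=419, runtime_s_avg=164.5

[short_sum: queue in ('short', 'gpu', 'debug')]
job_id=700: ✗
job_id=701: ✗
job_id=702: ✓ → 81
job_id=703: ✓ → 168
job_id=704: ✓ → 158
job_id=705: ✗
job_id=706: ✓ → 219
job_id=707: ✓ → 16
job_id=708: ✓ → 176
job_id=709: ✗
job_id=710: ✗
job_id=711: ✓ → 173
short_sum = 81 + 168 + 158 + 219 + 16 + 176 + 173 = 991
—
[cpu_sum: cpu > 15 and queue in ('batch', 'debug')]
job_id=700: ✗
job_id=701: ✗
job_id=702: ✗
job_id=703: ✗
job_id=704: ✓ → 158
job_id=705: ✗
job_id=706: ✗
job_id=707: ✗
job_id=708: ✗
job_id=709: ✗
job_id=710: ✓ → 88
job_id=711: ✓ → 173
cpu_sum = 158 + 88 + 173 = 419
—
[runtime_s_avg: runtime_s <= 2659]
job_id=700: ✗
job_id=701: ✗
job_id=702: ✓ → 81
job_id=703: ✓ → 168
job_id=704: ✓ → 158
job_id=705: ✓ → 185
job_id=706: ✓ → 219
job_id=707: ✗
job_id=708: ✓ → 176
job_id=709: ✗
job_id=710: ✗
job_id=711: ✗
runtime_s_avg = (81 + 168 + 158 + 185 + 219 + 176) / 6 = 164.5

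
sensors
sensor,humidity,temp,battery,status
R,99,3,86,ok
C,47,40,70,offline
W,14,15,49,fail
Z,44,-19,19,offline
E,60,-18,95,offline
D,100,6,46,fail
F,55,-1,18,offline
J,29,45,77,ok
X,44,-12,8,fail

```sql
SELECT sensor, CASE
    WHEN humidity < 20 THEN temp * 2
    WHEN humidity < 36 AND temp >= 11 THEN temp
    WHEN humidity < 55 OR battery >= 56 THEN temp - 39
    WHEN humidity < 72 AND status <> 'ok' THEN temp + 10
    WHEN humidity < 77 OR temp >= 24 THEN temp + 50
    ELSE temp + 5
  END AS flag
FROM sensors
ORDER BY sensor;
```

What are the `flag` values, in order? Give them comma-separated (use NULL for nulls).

1, 11, -57, 9, 45, -36, 30, -51, -58

sensor=C: humidity < 55 OR battery >= 56 → 1
sensor=D: ELSE → 11
sensor=E: humidity < 55 OR battery >= 56 → -57
sensor=F: humidity < 72 AND status <> 'ok' → 9
sensor=J: humidity < 36 AND temp >= 11 → 45
sensor=R: humidity < 55 OR battery >= 56 → -36
sensor=W: humidity < 20 → 30
sensor=X: humidity < 55 OR battery >= 56 → -51
sensor=Z: humidity < 55 OR battery >= 56 → -58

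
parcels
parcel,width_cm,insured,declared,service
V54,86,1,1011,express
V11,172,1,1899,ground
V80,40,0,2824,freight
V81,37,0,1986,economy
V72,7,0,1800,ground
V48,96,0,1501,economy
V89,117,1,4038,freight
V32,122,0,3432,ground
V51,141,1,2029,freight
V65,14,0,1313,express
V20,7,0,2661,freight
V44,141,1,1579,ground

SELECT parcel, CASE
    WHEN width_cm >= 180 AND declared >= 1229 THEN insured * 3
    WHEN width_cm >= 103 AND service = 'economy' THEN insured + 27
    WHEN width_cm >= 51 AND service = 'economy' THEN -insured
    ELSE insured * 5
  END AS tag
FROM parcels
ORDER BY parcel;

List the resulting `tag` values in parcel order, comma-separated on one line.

5, 0, 0, 5, 0, 5, 5, 0, 0, 0, 0, 5

parcel=V11: ELSE → 5
parcel=V20: ELSE → 0
parcel=V32: ELSE → 0
parcel=V44: ELSE → 5
parcel=V48: width_cm >= 51 AND service = 'economy' → 0
parcel=V51: ELSE → 5
parcel=V54: ELSE → 5
parcel=V65: ELSE → 0
parcel=V72: ELSE → 0
parcel=V80: ELSE → 0
parcel=V81: ELSE → 0
parcel=V89: ELSE → 5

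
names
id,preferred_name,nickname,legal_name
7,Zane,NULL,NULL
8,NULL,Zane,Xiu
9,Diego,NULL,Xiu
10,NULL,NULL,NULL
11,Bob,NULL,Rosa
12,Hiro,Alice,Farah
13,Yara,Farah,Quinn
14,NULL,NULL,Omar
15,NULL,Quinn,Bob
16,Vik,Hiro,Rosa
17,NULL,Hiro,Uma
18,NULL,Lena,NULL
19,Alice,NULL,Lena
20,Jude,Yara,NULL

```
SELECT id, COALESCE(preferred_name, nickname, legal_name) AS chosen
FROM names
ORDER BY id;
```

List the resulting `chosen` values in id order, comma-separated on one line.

id=7: preferred_name=Zane → Zane
id=8: preferred_name=NULL, nickname=Zane → Zane
id=9: preferred_name=Diego → Diego
id=10: preferred_name=NULL, nickname=NULL, legal_name=NULL (all NULL) → NULL
id=11: preferred_name=Bob → Bob
id=12: preferred_name=Hiro → Hiro
id=13: preferred_name=Yara → Yara
id=14: preferred_name=NULL, nickname=NULL, legal_name=Omar → Omar
id=15: preferred_name=NULL, nickname=Quinn → Quinn
id=16: preferred_name=Vik → Vik
id=17: preferred_name=NULL, nickname=Hiro → Hiro
id=18: preferred_name=NULL, nickname=Lena → Lena
id=19: preferred_name=Alice → Alice
id=20: preferred_name=Jude → Jude

Zane, Zane, Diego, NULL, Bob, Hiro, Yara, Omar, Quinn, Vik, Hiro, Lena, Alice, Jude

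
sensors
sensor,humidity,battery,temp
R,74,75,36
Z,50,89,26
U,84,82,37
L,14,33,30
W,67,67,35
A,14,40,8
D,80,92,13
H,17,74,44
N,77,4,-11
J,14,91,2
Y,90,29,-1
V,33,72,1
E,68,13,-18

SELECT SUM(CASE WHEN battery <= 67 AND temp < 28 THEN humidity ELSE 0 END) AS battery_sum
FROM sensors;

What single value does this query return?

249

sensor=R: ✗
sensor=Z: ✗
sensor=U: ✗
sensor=L: ✗
sensor=W: ✗
sensor=A: ✓ → 14
sensor=D: ✗
sensor=H: ✗
sensor=N: ✓ → 77
sensor=J: ✗
sensor=Y: ✓ → 90
sensor=V: ✗
sensor=E: ✓ → 68
battery_sum = 14 + 77 + 90 + 68 = 249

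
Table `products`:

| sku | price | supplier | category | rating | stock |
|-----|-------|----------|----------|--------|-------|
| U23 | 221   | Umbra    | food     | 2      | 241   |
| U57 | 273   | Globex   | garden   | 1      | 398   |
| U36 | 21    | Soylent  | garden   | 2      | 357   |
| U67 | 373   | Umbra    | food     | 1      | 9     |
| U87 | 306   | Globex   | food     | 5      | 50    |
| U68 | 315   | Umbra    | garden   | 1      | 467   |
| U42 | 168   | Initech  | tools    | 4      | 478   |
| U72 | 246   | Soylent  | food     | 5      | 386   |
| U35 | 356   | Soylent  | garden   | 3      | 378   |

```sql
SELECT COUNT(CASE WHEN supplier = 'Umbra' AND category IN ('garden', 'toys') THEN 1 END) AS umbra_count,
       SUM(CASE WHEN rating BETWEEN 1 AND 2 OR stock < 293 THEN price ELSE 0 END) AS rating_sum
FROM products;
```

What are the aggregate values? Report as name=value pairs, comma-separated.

[umbra_count: supplier = 'Umbra' AND category IN ('garden', 'toys')]
sku=U23: ✗
sku=U57: ✗
sku=U36: ✗
sku=U67: ✗
sku=U87: ✗
sku=U68: ✓ → 1
sku=U42: ✗
sku=U72: ✗
sku=U35: ✗
umbra_count = COUNT(1) = 1
—
[rating_sum: rating BETWEEN 1 AND 2 OR stock < 293]
sku=U23: ✓ → 221
sku=U57: ✓ → 273
sku=U36: ✓ → 21
sku=U67: ✓ → 373
sku=U87: ✓ → 306
sku=U68: ✓ → 315
sku=U42: ✗
sku=U72: ✗
sku=U35: ✗
rating_sum = 221 + 273 + 21 + 373 + 306 + 315 = 1509

umbra_count=1, rating_sum=1509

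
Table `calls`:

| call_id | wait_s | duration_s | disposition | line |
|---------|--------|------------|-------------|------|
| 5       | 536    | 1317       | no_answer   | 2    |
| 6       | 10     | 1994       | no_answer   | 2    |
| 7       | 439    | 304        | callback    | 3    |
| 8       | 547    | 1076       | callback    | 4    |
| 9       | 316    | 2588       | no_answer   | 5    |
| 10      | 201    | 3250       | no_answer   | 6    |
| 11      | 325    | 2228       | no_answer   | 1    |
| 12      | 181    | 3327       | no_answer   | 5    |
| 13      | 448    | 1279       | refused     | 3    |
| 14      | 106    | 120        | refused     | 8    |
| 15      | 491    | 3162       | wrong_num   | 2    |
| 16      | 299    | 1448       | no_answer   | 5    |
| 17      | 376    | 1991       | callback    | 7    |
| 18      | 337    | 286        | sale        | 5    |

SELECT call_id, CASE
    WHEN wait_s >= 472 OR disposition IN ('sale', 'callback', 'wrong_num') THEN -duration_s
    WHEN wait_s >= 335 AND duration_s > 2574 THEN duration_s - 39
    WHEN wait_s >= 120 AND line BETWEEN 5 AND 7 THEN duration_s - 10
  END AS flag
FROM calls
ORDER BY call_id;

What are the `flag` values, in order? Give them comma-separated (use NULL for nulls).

call_id=5: wait_s >= 472 OR disposition IN ('sale', 'callback', 'wrong_num') → -1317
call_id=6: (no match → NULL) → NULL
call_id=7: wait_s >= 472 OR disposition IN ('sale', 'callback', 'wrong_num') → -304
call_id=8: wait_s >= 472 OR disposition IN ('sale', 'callback', 'wrong_num') → -1076
call_id=9: wait_s >= 120 AND line BETWEEN 5 AND 7 → 2578
call_id=10: wait_s >= 120 AND line BETWEEN 5 AND 7 → 3240
call_id=11: (no match → NULL) → NULL
call_id=12: wait_s >= 120 AND line BETWEEN 5 AND 7 → 3317
call_id=13: (no match → NULL) → NULL
call_id=14: (no match → NULL) → NULL
call_id=15: wait_s >= 472 OR disposition IN ('sale', 'callback', 'wrong_num') → -3162
call_id=16: wait_s >= 120 AND line BETWEEN 5 AND 7 → 1438
call_id=17: wait_s >= 472 OR disposition IN ('sale', 'callback', 'wrong_num') → -1991
call_id=18: wait_s >= 472 OR disposition IN ('sale', 'callback', 'wrong_num') → -286

-1317, NULL, -304, -1076, 2578, 3240, NULL, 3317, NULL, NULL, -3162, 1438, -1991, -286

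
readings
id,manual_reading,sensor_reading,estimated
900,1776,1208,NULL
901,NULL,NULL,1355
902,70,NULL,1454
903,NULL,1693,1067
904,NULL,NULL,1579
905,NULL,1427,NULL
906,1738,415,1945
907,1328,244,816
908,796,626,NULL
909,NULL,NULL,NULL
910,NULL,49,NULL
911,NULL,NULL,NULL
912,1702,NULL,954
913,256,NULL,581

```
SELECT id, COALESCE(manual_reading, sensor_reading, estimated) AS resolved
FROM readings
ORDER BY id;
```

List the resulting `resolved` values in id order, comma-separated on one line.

1776, 1355, 70, 1693, 1579, 1427, 1738, 1328, 796, NULL, 49, NULL, 1702, 256

id=900: manual_reading=1776 → 1776
id=901: manual_reading=NULL, sensor_reading=NULL, estimated=1355 → 1355
id=902: manual_reading=70 → 70
id=903: manual_reading=NULL, sensor_reading=1693 → 1693
id=904: manual_reading=NULL, sensor_reading=NULL, estimated=1579 → 1579
id=905: manual_reading=NULL, sensor_reading=1427 → 1427
id=906: manual_reading=1738 → 1738
id=907: manual_reading=1328 → 1328
id=908: manual_reading=796 → 796
id=909: manual_reading=NULL, sensor_reading=NULL, estimated=NULL (all NULL) → NULL
id=910: manual_reading=NULL, sensor_reading=49 → 49
id=911: manual_reading=NULL, sensor_reading=NULL, estimated=NULL (all NULL) → NULL
id=912: manual_reading=1702 → 1702
id=913: manual_reading=256 → 256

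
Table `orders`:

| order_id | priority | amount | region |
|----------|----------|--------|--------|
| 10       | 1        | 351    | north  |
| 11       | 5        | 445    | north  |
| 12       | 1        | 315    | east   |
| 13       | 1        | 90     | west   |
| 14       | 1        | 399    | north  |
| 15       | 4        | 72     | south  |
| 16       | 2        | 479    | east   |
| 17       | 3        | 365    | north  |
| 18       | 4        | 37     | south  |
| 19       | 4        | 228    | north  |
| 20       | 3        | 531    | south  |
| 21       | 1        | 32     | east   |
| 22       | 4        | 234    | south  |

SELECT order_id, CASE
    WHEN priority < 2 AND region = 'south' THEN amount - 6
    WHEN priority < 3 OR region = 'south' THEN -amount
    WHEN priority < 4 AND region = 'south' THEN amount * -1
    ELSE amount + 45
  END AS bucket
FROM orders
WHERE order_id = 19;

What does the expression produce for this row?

273

order_id = 19: priority=4, amount=228, region=north.
priority < 2 AND region = 'south' → false
priority < 3 OR region = 'south' → false
priority < 4 AND region = 'south' → false
No prior WHEN matched → ELSE → 273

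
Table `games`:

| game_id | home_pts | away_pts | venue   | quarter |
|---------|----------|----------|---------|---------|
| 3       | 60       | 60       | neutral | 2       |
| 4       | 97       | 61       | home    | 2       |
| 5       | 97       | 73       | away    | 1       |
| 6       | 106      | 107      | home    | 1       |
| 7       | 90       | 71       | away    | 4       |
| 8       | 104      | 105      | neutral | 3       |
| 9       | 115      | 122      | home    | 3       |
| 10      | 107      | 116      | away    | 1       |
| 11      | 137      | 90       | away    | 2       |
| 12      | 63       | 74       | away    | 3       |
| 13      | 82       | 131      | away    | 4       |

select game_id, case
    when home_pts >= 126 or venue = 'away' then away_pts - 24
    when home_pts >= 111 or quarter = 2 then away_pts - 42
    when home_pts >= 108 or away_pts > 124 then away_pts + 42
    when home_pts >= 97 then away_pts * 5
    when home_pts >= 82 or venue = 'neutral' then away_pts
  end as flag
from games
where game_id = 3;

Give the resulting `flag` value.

game_id = 3: home_pts=60, away_pts=60, venue=neutral, quarter=2.
home_pts >= 126 or venue = 'away' → false
home_pts >= 111 or quarter = 2 → true → 18

18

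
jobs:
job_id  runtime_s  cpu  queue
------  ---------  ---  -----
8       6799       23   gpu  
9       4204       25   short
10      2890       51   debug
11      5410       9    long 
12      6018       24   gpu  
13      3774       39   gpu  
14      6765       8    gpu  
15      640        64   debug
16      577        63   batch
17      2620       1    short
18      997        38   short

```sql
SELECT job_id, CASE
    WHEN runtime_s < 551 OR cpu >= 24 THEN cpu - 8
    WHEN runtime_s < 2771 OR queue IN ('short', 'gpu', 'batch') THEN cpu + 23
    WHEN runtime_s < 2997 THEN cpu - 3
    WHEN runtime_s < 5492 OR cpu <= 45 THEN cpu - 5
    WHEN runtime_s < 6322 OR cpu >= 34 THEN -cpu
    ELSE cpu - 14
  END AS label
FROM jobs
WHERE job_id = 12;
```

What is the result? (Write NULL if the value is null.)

job_id = 12: runtime_s=6018, cpu=24, queue=gpu.
runtime_s < 551 OR cpu >= 24 → true → 16

16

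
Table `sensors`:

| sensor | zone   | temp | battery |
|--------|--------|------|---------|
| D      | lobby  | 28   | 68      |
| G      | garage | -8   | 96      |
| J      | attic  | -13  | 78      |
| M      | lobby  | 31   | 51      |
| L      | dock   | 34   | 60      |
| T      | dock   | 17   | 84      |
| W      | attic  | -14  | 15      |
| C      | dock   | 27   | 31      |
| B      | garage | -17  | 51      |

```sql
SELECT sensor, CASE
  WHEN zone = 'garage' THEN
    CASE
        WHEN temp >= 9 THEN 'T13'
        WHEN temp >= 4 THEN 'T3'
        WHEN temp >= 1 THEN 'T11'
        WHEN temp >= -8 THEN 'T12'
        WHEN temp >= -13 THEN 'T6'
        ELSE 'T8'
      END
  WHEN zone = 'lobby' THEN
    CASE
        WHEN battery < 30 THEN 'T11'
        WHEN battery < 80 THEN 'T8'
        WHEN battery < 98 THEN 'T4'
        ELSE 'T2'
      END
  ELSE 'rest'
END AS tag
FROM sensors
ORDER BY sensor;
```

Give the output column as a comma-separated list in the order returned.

T8, rest, T8, T12, rest, rest, T8, rest, rest

sensor=B: zone='garage' → inner[ELSE] → T8
sensor=C: zone='dock' → outer ELSE → rest
sensor=D: zone='lobby' → inner[battery < 80] → T8
sensor=G: zone='garage' → inner[temp >= -8] → T12
sensor=J: zone='attic' → outer ELSE → rest
sensor=L: zone='dock' → outer ELSE → rest
sensor=M: zone='lobby' → inner[battery < 80] → T8
sensor=T: zone='dock' → outer ELSE → rest
sensor=W: zone='attic' → outer ELSE → rest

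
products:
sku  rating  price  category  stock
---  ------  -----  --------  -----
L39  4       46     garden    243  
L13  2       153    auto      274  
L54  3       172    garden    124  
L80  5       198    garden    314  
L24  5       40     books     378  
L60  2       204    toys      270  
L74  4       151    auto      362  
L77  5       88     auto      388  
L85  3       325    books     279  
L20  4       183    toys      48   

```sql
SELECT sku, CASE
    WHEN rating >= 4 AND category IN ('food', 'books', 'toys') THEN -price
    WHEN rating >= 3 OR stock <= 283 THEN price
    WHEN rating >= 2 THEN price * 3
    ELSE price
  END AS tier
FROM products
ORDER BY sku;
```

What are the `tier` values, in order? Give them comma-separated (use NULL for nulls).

sku=L13: rating >= 3 OR stock <= 283 → 153
sku=L20: rating >= 4 AND category IN ('food', 'books', 'toys') → -183
sku=L24: rating >= 4 AND category IN ('food', 'books', 'toys') → -40
sku=L39: rating >= 3 OR stock <= 283 → 46
sku=L54: rating >= 3 OR stock <= 283 → 172
sku=L60: rating >= 3 OR stock <= 283 → 204
sku=L74: rating >= 3 OR stock <= 283 → 151
sku=L77: rating >= 3 OR stock <= 283 → 88
sku=L80: rating >= 3 OR stock <= 283 → 198
sku=L85: rating >= 3 OR stock <= 283 → 325

153, -183, -40, 46, 172, 204, 151, 88, 198, 325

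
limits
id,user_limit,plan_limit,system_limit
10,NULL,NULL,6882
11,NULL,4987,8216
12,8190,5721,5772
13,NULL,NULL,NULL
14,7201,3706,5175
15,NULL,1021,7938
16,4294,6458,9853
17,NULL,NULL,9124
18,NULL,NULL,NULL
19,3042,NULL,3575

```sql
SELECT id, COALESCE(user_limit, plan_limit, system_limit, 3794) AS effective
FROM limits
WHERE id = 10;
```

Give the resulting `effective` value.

id = 10: user_limit=NULL, plan_limit=NULL, system_limit=6882.
user_limit=NULL, plan_limit=NULL, system_limit=6882 → 6882

6882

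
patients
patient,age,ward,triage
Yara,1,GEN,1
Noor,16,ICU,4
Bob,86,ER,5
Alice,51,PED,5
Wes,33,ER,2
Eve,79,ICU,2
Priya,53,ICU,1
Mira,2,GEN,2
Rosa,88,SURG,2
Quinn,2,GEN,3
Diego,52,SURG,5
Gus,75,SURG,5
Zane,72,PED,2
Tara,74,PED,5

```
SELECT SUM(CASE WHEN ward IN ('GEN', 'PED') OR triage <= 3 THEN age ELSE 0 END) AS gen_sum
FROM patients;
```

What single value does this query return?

patient=Yara: ✓ → 1
patient=Noor: ✗
patient=Bob: ✗
patient=Alice: ✓ → 51
patient=Wes: ✓ → 33
patient=Eve: ✓ → 79
patient=Priya: ✓ → 53
patient=Mira: ✓ → 2
patient=Rosa: ✓ → 88
patient=Quinn: ✓ → 2
patient=Diego: ✗
patient=Gus: ✗
patient=Zane: ✓ → 72
patient=Tara: ✓ → 74
gen_sum = 1 + 51 + 33 + 79 + 53 + 2 + 88 + 2 + 72 + 74 = 455

455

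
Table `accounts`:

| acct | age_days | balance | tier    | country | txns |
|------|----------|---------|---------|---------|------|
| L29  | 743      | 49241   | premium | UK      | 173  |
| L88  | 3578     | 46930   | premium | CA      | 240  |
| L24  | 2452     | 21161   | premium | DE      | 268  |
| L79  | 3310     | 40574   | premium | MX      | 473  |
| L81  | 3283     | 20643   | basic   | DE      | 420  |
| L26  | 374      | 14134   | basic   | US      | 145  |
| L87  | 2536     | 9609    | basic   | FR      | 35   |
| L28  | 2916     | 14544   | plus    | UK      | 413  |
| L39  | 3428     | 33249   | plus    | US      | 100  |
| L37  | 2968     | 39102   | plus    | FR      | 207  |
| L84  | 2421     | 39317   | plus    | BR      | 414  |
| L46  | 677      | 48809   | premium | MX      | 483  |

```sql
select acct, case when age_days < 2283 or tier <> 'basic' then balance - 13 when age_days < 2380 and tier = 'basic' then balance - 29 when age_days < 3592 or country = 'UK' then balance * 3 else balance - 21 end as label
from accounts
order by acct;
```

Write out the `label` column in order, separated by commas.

21148, 14121, 14531, 49228, 39089, 33236, 48796, 40561, 61929, 39304, 28827, 46917

acct=L24: age_days < 2283 or tier <> 'basic' → 21148
acct=L26: age_days < 2283 or tier <> 'basic' → 14121
acct=L28: age_days < 2283 or tier <> 'basic' → 14531
acct=L29: age_days < 2283 or tier <> 'basic' → 49228
acct=L37: age_days < 2283 or tier <> 'basic' → 39089
acct=L39: age_days < 2283 or tier <> 'basic' → 33236
acct=L46: age_days < 2283 or tier <> 'basic' → 48796
acct=L79: age_days < 2283 or tier <> 'basic' → 40561
acct=L81: age_days < 3592 or country = 'UK' → 61929
acct=L84: age_days < 2283 or tier <> 'basic' → 39304
acct=L87: age_days < 3592 or country = 'UK' → 28827
acct=L88: age_days < 2283 or tier <> 'basic' → 46917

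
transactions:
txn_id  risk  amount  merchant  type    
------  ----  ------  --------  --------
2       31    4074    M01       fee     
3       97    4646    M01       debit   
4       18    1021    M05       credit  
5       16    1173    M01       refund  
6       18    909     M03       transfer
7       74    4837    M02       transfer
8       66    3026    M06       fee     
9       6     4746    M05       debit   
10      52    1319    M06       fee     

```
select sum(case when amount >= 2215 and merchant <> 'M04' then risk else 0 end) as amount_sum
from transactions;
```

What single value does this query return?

txn_id=2: ✓ → 31
txn_id=3: ✓ → 97
txn_id=4: ✗
txn_id=5: ✗
txn_id=6: ✗
txn_id=7: ✓ → 74
txn_id=8: ✓ → 66
txn_id=9: ✓ → 6
txn_id=10: ✗
amount_sum = 31 + 97 + 74 + 66 + 6 = 274

274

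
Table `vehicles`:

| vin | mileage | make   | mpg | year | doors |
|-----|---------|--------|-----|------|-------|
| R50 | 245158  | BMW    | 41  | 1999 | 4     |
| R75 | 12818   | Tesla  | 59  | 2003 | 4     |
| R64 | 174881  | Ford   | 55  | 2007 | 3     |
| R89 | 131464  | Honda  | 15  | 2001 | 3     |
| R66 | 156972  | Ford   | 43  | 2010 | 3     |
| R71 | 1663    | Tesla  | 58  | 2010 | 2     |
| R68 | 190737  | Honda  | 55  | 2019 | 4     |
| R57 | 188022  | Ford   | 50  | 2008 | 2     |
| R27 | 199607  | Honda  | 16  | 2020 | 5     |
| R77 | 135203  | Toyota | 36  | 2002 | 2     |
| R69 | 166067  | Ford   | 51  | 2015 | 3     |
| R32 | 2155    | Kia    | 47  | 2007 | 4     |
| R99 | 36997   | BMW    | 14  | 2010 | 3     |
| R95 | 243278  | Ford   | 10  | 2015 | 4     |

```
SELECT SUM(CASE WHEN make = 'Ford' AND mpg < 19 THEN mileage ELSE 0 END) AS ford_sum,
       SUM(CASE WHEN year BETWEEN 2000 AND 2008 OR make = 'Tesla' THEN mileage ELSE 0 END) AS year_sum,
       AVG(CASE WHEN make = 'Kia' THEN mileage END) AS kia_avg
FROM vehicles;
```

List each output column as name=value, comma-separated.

[ford_sum: make = 'Ford' AND mpg < 19]
vin=R50: ✗
vin=R75: ✗
vin=R64: ✗
vin=R89: ✗
vin=R66: ✗
vin=R71: ✗
vin=R68: ✗
vin=R57: ✗
vin=R27: ✗
vin=R77: ✗
vin=R69: ✗
vin=R32: ✗
vin=R99: ✗
vin=R95: ✓ → 243278
ford_sum = 243278
—
[year_sum: year BETWEEN 2000 AND 2008 OR make = 'Tesla']
vin=R50: ✗
vin=R75: ✓ → 12818
vin=R64: ✓ → 174881
vin=R89: ✓ → 131464
vin=R66: ✗
vin=R71: ✓ → 1663
vin=R68: ✗
vin=R57: ✓ → 188022
vin=R27: ✗
vin=R77: ✓ → 135203
vin=R69: ✗
vin=R32: ✓ → 2155
vin=R99: ✗
vin=R95: ✗
year_sum = 12818 + 174881 + 131464 + 1663 + 188022 + 135203 + 2155 = 646206
—
[kia_avg: make = 'Kia']
vin=R50: ✗
vin=R75: ✗
vin=R64: ✗
vin=R89: ✗
vin=R66: ✗
vin=R71: ✗
vin=R68: ✗
vin=R57: ✗
vin=R27: ✗
vin=R77: ✗
vin=R69: ✗
vin=R32: ✓ → 2155
vin=R99: ✗
vin=R95: ✗
kia_avg = 2155

ford_sum=243278, year_sum=646206, kia_avg=2155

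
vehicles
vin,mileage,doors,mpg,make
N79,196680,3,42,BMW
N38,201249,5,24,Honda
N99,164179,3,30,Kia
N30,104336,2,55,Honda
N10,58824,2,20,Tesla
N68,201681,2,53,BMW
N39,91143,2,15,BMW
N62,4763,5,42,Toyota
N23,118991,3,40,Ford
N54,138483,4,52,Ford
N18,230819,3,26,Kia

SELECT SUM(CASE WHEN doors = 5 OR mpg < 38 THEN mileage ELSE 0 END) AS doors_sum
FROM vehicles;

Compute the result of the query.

vin=N79: ✗
vin=N38: ✓ → 201249
vin=N99: ✓ → 164179
vin=N30: ✗
vin=N10: ✓ → 58824
vin=N68: ✗
vin=N39: ✓ → 91143
vin=N62: ✓ → 4763
vin=N23: ✗
vin=N54: ✗
vin=N18: ✓ → 230819
doors_sum = 201249 + 164179 + 58824 + 91143 + 4763 + 230819 = 750977

750977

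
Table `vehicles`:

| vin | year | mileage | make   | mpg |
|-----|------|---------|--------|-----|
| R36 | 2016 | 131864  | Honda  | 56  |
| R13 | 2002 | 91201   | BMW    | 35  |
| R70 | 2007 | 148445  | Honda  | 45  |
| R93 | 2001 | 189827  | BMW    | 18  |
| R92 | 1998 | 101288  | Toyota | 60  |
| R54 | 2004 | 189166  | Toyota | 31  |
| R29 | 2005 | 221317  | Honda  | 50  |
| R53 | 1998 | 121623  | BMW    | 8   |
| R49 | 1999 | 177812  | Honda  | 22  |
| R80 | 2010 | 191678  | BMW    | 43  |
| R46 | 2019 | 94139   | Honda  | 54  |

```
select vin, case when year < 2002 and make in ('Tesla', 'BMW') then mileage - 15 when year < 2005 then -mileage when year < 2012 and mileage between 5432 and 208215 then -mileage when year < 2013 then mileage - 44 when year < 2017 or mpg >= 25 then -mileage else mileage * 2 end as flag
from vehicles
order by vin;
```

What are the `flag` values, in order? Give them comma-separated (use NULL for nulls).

vin=R13: year < 2005 → -91201
vin=R29: year < 2013 → 221273
vin=R36: year < 2017 or mpg >= 25 → -131864
vin=R46: year < 2017 or mpg >= 25 → -94139
vin=R49: year < 2005 → -177812
vin=R53: year < 2002 and make in ('Tesla', 'BMW') → 121608
vin=R54: year < 2005 → -189166
vin=R70: year < 2012 and mileage between 5432 and 208215 → -148445
vin=R80: year < 2012 and mileage between 5432 and 208215 → -191678
vin=R92: year < 2005 → -101288
vin=R93: year < 2002 and make in ('Tesla', 'BMW') → 189812

-91201, 221273, -131864, -94139, -177812, 121608, -189166, -148445, -191678, -101288, 189812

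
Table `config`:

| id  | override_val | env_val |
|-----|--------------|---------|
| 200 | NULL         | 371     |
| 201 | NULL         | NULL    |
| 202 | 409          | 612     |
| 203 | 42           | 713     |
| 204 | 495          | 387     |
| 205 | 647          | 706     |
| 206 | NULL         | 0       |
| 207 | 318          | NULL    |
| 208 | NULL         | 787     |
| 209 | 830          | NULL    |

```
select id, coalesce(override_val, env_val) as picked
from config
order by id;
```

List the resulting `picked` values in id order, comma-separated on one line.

371, NULL, 409, 42, 495, 647, 0, 318, 787, 830

id=200: override_val=NULL, env_val=371 → 371
id=201: override_val=NULL, env_val=NULL (all NULL) → NULL
id=202: override_val=409 → 409
id=203: override_val=42 → 42
id=204: override_val=495 → 495
id=205: override_val=647 → 647
id=206: override_val=NULL, env_val=0 → 0
id=207: override_val=318 → 318
id=208: override_val=NULL, env_val=787 → 787
id=209: override_val=830 → 830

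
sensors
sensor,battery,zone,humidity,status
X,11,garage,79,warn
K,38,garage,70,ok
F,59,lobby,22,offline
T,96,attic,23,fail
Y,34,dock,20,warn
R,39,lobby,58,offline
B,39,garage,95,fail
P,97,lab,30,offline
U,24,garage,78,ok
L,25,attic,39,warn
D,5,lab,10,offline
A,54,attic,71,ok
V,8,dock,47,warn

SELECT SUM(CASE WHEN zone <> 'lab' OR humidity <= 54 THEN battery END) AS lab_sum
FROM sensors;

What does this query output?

sensor=X: ✓ → 11
sensor=K: ✓ → 38
sensor=F: ✓ → 59
sensor=T: ✓ → 96
sensor=Y: ✓ → 34
sensor=R: ✓ → 39
sensor=B: ✓ → 39
sensor=P: ✓ → 97
sensor=U: ✓ → 24
sensor=L: ✓ → 25
sensor=D: ✓ → 5
sensor=A: ✓ → 54
sensor=V: ✓ → 8
lab_sum = 11 + 38 + 59 + 96 + 34 + 39 + 39 + 97 + 24 + 25 + 5 + 54 + 8 = 529

529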